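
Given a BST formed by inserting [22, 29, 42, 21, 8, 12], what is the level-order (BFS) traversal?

Tree insertion order: [22, 29, 42, 21, 8, 12]
Tree (level-order array): [22, 21, 29, 8, None, None, 42, None, 12]
BFS from the root, enqueuing left then right child of each popped node:
  queue [22] -> pop 22, enqueue [21, 29], visited so far: [22]
  queue [21, 29] -> pop 21, enqueue [8], visited so far: [22, 21]
  queue [29, 8] -> pop 29, enqueue [42], visited so far: [22, 21, 29]
  queue [8, 42] -> pop 8, enqueue [12], visited so far: [22, 21, 29, 8]
  queue [42, 12] -> pop 42, enqueue [none], visited so far: [22, 21, 29, 8, 42]
  queue [12] -> pop 12, enqueue [none], visited so far: [22, 21, 29, 8, 42, 12]
Result: [22, 21, 29, 8, 42, 12]


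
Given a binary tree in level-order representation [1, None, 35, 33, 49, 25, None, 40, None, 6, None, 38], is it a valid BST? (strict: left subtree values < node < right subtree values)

Level-order array: [1, None, 35, 33, 49, 25, None, 40, None, 6, None, 38]
Validate using subtree bounds (lo, hi): at each node, require lo < value < hi,
then recurse left with hi=value and right with lo=value.
Preorder trace (stopping at first violation):
  at node 1 with bounds (-inf, +inf): OK
  at node 35 with bounds (1, +inf): OK
  at node 33 with bounds (1, 35): OK
  at node 25 with bounds (1, 33): OK
  at node 6 with bounds (1, 25): OK
  at node 49 with bounds (35, +inf): OK
  at node 40 with bounds (35, 49): OK
  at node 38 with bounds (35, 40): OK
No violation found at any node.
Result: Valid BST


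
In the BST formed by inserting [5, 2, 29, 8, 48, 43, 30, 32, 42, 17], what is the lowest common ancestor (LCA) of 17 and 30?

Tree insertion order: [5, 2, 29, 8, 48, 43, 30, 32, 42, 17]
Tree (level-order array): [5, 2, 29, None, None, 8, 48, None, 17, 43, None, None, None, 30, None, None, 32, None, 42]
In a BST, the LCA of p=17, q=30 is the first node v on the
root-to-leaf path with p <= v <= q (go left if both < v, right if both > v).
Walk from root:
  at 5: both 17 and 30 > 5, go right
  at 29: 17 <= 29 <= 30, this is the LCA
LCA = 29


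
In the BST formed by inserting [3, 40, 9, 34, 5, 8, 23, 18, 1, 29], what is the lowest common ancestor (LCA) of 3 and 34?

Tree insertion order: [3, 40, 9, 34, 5, 8, 23, 18, 1, 29]
Tree (level-order array): [3, 1, 40, None, None, 9, None, 5, 34, None, 8, 23, None, None, None, 18, 29]
In a BST, the LCA of p=3, q=34 is the first node v on the
root-to-leaf path with p <= v <= q (go left if both < v, right if both > v).
Walk from root:
  at 3: 3 <= 3 <= 34, this is the LCA
LCA = 3


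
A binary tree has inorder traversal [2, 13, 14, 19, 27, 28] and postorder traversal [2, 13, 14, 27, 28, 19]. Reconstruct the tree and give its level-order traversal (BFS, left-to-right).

Inorder:   [2, 13, 14, 19, 27, 28]
Postorder: [2, 13, 14, 27, 28, 19]
Algorithm: postorder visits root last, so walk postorder right-to-left;
each value is the root of the current inorder slice — split it at that
value, recurse on the right subtree first, then the left.
Recursive splits:
  root=19; inorder splits into left=[2, 13, 14], right=[27, 28]
  root=28; inorder splits into left=[27], right=[]
  root=27; inorder splits into left=[], right=[]
  root=14; inorder splits into left=[2, 13], right=[]
  root=13; inorder splits into left=[2], right=[]
  root=2; inorder splits into left=[], right=[]
Reconstructed level-order: [19, 14, 28, 13, 27, 2]


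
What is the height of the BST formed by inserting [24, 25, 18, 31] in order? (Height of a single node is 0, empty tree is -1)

Insertion order: [24, 25, 18, 31]
Tree (level-order array): [24, 18, 25, None, None, None, 31]
Compute height bottom-up (empty subtree = -1):
  height(18) = 1 + max(-1, -1) = 0
  height(31) = 1 + max(-1, -1) = 0
  height(25) = 1 + max(-1, 0) = 1
  height(24) = 1 + max(0, 1) = 2
Height = 2


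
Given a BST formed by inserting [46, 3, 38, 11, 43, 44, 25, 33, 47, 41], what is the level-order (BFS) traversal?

Tree insertion order: [46, 3, 38, 11, 43, 44, 25, 33, 47, 41]
Tree (level-order array): [46, 3, 47, None, 38, None, None, 11, 43, None, 25, 41, 44, None, 33]
BFS from the root, enqueuing left then right child of each popped node:
  queue [46] -> pop 46, enqueue [3, 47], visited so far: [46]
  queue [3, 47] -> pop 3, enqueue [38], visited so far: [46, 3]
  queue [47, 38] -> pop 47, enqueue [none], visited so far: [46, 3, 47]
  queue [38] -> pop 38, enqueue [11, 43], visited so far: [46, 3, 47, 38]
  queue [11, 43] -> pop 11, enqueue [25], visited so far: [46, 3, 47, 38, 11]
  queue [43, 25] -> pop 43, enqueue [41, 44], visited so far: [46, 3, 47, 38, 11, 43]
  queue [25, 41, 44] -> pop 25, enqueue [33], visited so far: [46, 3, 47, 38, 11, 43, 25]
  queue [41, 44, 33] -> pop 41, enqueue [none], visited so far: [46, 3, 47, 38, 11, 43, 25, 41]
  queue [44, 33] -> pop 44, enqueue [none], visited so far: [46, 3, 47, 38, 11, 43, 25, 41, 44]
  queue [33] -> pop 33, enqueue [none], visited so far: [46, 3, 47, 38, 11, 43, 25, 41, 44, 33]
Result: [46, 3, 47, 38, 11, 43, 25, 41, 44, 33]


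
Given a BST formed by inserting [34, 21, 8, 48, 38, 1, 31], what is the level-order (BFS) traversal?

Tree insertion order: [34, 21, 8, 48, 38, 1, 31]
Tree (level-order array): [34, 21, 48, 8, 31, 38, None, 1]
BFS from the root, enqueuing left then right child of each popped node:
  queue [34] -> pop 34, enqueue [21, 48], visited so far: [34]
  queue [21, 48] -> pop 21, enqueue [8, 31], visited so far: [34, 21]
  queue [48, 8, 31] -> pop 48, enqueue [38], visited so far: [34, 21, 48]
  queue [8, 31, 38] -> pop 8, enqueue [1], visited so far: [34, 21, 48, 8]
  queue [31, 38, 1] -> pop 31, enqueue [none], visited so far: [34, 21, 48, 8, 31]
  queue [38, 1] -> pop 38, enqueue [none], visited so far: [34, 21, 48, 8, 31, 38]
  queue [1] -> pop 1, enqueue [none], visited so far: [34, 21, 48, 8, 31, 38, 1]
Result: [34, 21, 48, 8, 31, 38, 1]


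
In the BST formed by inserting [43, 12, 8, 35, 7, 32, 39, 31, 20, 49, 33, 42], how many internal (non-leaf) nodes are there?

Tree built from: [43, 12, 8, 35, 7, 32, 39, 31, 20, 49, 33, 42]
Tree (level-order array): [43, 12, 49, 8, 35, None, None, 7, None, 32, 39, None, None, 31, 33, None, 42, 20]
Rule: An internal node has at least one child.
Per-node child counts:
  node 43: 2 child(ren)
  node 12: 2 child(ren)
  node 8: 1 child(ren)
  node 7: 0 child(ren)
  node 35: 2 child(ren)
  node 32: 2 child(ren)
  node 31: 1 child(ren)
  node 20: 0 child(ren)
  node 33: 0 child(ren)
  node 39: 1 child(ren)
  node 42: 0 child(ren)
  node 49: 0 child(ren)
Matching nodes: [43, 12, 8, 35, 32, 31, 39]
Count of internal (non-leaf) nodes: 7


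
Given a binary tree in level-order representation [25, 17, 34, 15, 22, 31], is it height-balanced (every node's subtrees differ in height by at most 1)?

Tree (level-order array): [25, 17, 34, 15, 22, 31]
Definition: a tree is height-balanced if, at every node, |h(left) - h(right)| <= 1 (empty subtree has height -1).
Bottom-up per-node check:
  node 15: h_left=-1, h_right=-1, diff=0 [OK], height=0
  node 22: h_left=-1, h_right=-1, diff=0 [OK], height=0
  node 17: h_left=0, h_right=0, diff=0 [OK], height=1
  node 31: h_left=-1, h_right=-1, diff=0 [OK], height=0
  node 34: h_left=0, h_right=-1, diff=1 [OK], height=1
  node 25: h_left=1, h_right=1, diff=0 [OK], height=2
All nodes satisfy the balance condition.
Result: Balanced


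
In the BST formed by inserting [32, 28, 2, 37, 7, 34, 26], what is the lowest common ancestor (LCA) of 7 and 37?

Tree insertion order: [32, 28, 2, 37, 7, 34, 26]
Tree (level-order array): [32, 28, 37, 2, None, 34, None, None, 7, None, None, None, 26]
In a BST, the LCA of p=7, q=37 is the first node v on the
root-to-leaf path with p <= v <= q (go left if both < v, right if both > v).
Walk from root:
  at 32: 7 <= 32 <= 37, this is the LCA
LCA = 32


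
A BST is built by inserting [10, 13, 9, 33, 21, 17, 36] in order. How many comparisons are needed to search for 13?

Search path for 13: 10 -> 13
Found: True
Comparisons: 2


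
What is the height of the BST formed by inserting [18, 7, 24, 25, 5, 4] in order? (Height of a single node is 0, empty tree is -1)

Insertion order: [18, 7, 24, 25, 5, 4]
Tree (level-order array): [18, 7, 24, 5, None, None, 25, 4]
Compute height bottom-up (empty subtree = -1):
  height(4) = 1 + max(-1, -1) = 0
  height(5) = 1 + max(0, -1) = 1
  height(7) = 1 + max(1, -1) = 2
  height(25) = 1 + max(-1, -1) = 0
  height(24) = 1 + max(-1, 0) = 1
  height(18) = 1 + max(2, 1) = 3
Height = 3


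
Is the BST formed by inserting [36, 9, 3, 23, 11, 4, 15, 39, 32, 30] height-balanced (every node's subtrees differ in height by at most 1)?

Tree (level-order array): [36, 9, 39, 3, 23, None, None, None, 4, 11, 32, None, None, None, 15, 30]
Definition: a tree is height-balanced if, at every node, |h(left) - h(right)| <= 1 (empty subtree has height -1).
Bottom-up per-node check:
  node 4: h_left=-1, h_right=-1, diff=0 [OK], height=0
  node 3: h_left=-1, h_right=0, diff=1 [OK], height=1
  node 15: h_left=-1, h_right=-1, diff=0 [OK], height=0
  node 11: h_left=-1, h_right=0, diff=1 [OK], height=1
  node 30: h_left=-1, h_right=-1, diff=0 [OK], height=0
  node 32: h_left=0, h_right=-1, diff=1 [OK], height=1
  node 23: h_left=1, h_right=1, diff=0 [OK], height=2
  node 9: h_left=1, h_right=2, diff=1 [OK], height=3
  node 39: h_left=-1, h_right=-1, diff=0 [OK], height=0
  node 36: h_left=3, h_right=0, diff=3 [FAIL (|3-0|=3 > 1)], height=4
Node 36 violates the condition: |3 - 0| = 3 > 1.
Result: Not balanced


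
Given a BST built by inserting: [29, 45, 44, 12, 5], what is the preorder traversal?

Tree insertion order: [29, 45, 44, 12, 5]
Tree (level-order array): [29, 12, 45, 5, None, 44]
Preorder traversal: [29, 12, 5, 45, 44]


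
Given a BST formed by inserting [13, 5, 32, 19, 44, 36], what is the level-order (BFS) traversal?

Tree insertion order: [13, 5, 32, 19, 44, 36]
Tree (level-order array): [13, 5, 32, None, None, 19, 44, None, None, 36]
BFS from the root, enqueuing left then right child of each popped node:
  queue [13] -> pop 13, enqueue [5, 32], visited so far: [13]
  queue [5, 32] -> pop 5, enqueue [none], visited so far: [13, 5]
  queue [32] -> pop 32, enqueue [19, 44], visited so far: [13, 5, 32]
  queue [19, 44] -> pop 19, enqueue [none], visited so far: [13, 5, 32, 19]
  queue [44] -> pop 44, enqueue [36], visited so far: [13, 5, 32, 19, 44]
  queue [36] -> pop 36, enqueue [none], visited so far: [13, 5, 32, 19, 44, 36]
Result: [13, 5, 32, 19, 44, 36]


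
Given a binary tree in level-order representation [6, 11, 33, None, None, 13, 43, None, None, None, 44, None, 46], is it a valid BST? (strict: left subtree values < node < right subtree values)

Level-order array: [6, 11, 33, None, None, 13, 43, None, None, None, 44, None, 46]
Validate using subtree bounds (lo, hi): at each node, require lo < value < hi,
then recurse left with hi=value and right with lo=value.
Preorder trace (stopping at first violation):
  at node 6 with bounds (-inf, +inf): OK
  at node 11 with bounds (-inf, 6): VIOLATION
Node 11 violates its bound: not (-inf < 11 < 6).
Result: Not a valid BST


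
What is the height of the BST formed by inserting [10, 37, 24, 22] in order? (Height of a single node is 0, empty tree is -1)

Insertion order: [10, 37, 24, 22]
Tree (level-order array): [10, None, 37, 24, None, 22]
Compute height bottom-up (empty subtree = -1):
  height(22) = 1 + max(-1, -1) = 0
  height(24) = 1 + max(0, -1) = 1
  height(37) = 1 + max(1, -1) = 2
  height(10) = 1 + max(-1, 2) = 3
Height = 3


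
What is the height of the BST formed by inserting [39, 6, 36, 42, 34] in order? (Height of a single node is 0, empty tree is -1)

Insertion order: [39, 6, 36, 42, 34]
Tree (level-order array): [39, 6, 42, None, 36, None, None, 34]
Compute height bottom-up (empty subtree = -1):
  height(34) = 1 + max(-1, -1) = 0
  height(36) = 1 + max(0, -1) = 1
  height(6) = 1 + max(-1, 1) = 2
  height(42) = 1 + max(-1, -1) = 0
  height(39) = 1 + max(2, 0) = 3
Height = 3


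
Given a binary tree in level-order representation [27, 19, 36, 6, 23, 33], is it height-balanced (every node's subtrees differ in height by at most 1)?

Tree (level-order array): [27, 19, 36, 6, 23, 33]
Definition: a tree is height-balanced if, at every node, |h(left) - h(right)| <= 1 (empty subtree has height -1).
Bottom-up per-node check:
  node 6: h_left=-1, h_right=-1, diff=0 [OK], height=0
  node 23: h_left=-1, h_right=-1, diff=0 [OK], height=0
  node 19: h_left=0, h_right=0, diff=0 [OK], height=1
  node 33: h_left=-1, h_right=-1, diff=0 [OK], height=0
  node 36: h_left=0, h_right=-1, diff=1 [OK], height=1
  node 27: h_left=1, h_right=1, diff=0 [OK], height=2
All nodes satisfy the balance condition.
Result: Balanced


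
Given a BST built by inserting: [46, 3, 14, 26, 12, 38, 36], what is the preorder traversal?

Tree insertion order: [46, 3, 14, 26, 12, 38, 36]
Tree (level-order array): [46, 3, None, None, 14, 12, 26, None, None, None, 38, 36]
Preorder traversal: [46, 3, 14, 12, 26, 38, 36]


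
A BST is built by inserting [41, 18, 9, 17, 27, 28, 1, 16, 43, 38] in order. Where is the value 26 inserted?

Starting tree (level order): [41, 18, 43, 9, 27, None, None, 1, 17, None, 28, None, None, 16, None, None, 38]
Insertion path: 41 -> 18 -> 27
Result: insert 26 as left child of 27
Final tree (level order): [41, 18, 43, 9, 27, None, None, 1, 17, 26, 28, None, None, 16, None, None, None, None, 38]


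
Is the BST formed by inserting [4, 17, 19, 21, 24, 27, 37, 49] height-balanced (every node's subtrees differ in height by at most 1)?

Tree (level-order array): [4, None, 17, None, 19, None, 21, None, 24, None, 27, None, 37, None, 49]
Definition: a tree is height-balanced if, at every node, |h(left) - h(right)| <= 1 (empty subtree has height -1).
Bottom-up per-node check:
  node 49: h_left=-1, h_right=-1, diff=0 [OK], height=0
  node 37: h_left=-1, h_right=0, diff=1 [OK], height=1
  node 27: h_left=-1, h_right=1, diff=2 [FAIL (|-1-1|=2 > 1)], height=2
  node 24: h_left=-1, h_right=2, diff=3 [FAIL (|-1-2|=3 > 1)], height=3
  node 21: h_left=-1, h_right=3, diff=4 [FAIL (|-1-3|=4 > 1)], height=4
  node 19: h_left=-1, h_right=4, diff=5 [FAIL (|-1-4|=5 > 1)], height=5
  node 17: h_left=-1, h_right=5, diff=6 [FAIL (|-1-5|=6 > 1)], height=6
  node 4: h_left=-1, h_right=6, diff=7 [FAIL (|-1-6|=7 > 1)], height=7
Node 27 violates the condition: |-1 - 1| = 2 > 1.
Result: Not balanced


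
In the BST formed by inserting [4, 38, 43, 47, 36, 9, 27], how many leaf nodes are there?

Tree built from: [4, 38, 43, 47, 36, 9, 27]
Tree (level-order array): [4, None, 38, 36, 43, 9, None, None, 47, None, 27]
Rule: A leaf has 0 children.
Per-node child counts:
  node 4: 1 child(ren)
  node 38: 2 child(ren)
  node 36: 1 child(ren)
  node 9: 1 child(ren)
  node 27: 0 child(ren)
  node 43: 1 child(ren)
  node 47: 0 child(ren)
Matching nodes: [27, 47]
Count of leaf nodes: 2


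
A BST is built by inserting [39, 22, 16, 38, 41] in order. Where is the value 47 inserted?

Starting tree (level order): [39, 22, 41, 16, 38]
Insertion path: 39 -> 41
Result: insert 47 as right child of 41
Final tree (level order): [39, 22, 41, 16, 38, None, 47]


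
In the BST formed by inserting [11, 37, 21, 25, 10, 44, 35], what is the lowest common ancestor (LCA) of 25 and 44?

Tree insertion order: [11, 37, 21, 25, 10, 44, 35]
Tree (level-order array): [11, 10, 37, None, None, 21, 44, None, 25, None, None, None, 35]
In a BST, the LCA of p=25, q=44 is the first node v on the
root-to-leaf path with p <= v <= q (go left if both < v, right if both > v).
Walk from root:
  at 11: both 25 and 44 > 11, go right
  at 37: 25 <= 37 <= 44, this is the LCA
LCA = 37


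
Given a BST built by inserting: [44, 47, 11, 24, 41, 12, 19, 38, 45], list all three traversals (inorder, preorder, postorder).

Tree insertion order: [44, 47, 11, 24, 41, 12, 19, 38, 45]
Tree (level-order array): [44, 11, 47, None, 24, 45, None, 12, 41, None, None, None, 19, 38]
Inorder (L, root, R): [11, 12, 19, 24, 38, 41, 44, 45, 47]
Preorder (root, L, R): [44, 11, 24, 12, 19, 41, 38, 47, 45]
Postorder (L, R, root): [19, 12, 38, 41, 24, 11, 45, 47, 44]


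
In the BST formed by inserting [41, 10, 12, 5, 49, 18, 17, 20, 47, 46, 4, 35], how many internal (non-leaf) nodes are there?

Tree built from: [41, 10, 12, 5, 49, 18, 17, 20, 47, 46, 4, 35]
Tree (level-order array): [41, 10, 49, 5, 12, 47, None, 4, None, None, 18, 46, None, None, None, 17, 20, None, None, None, None, None, 35]
Rule: An internal node has at least one child.
Per-node child counts:
  node 41: 2 child(ren)
  node 10: 2 child(ren)
  node 5: 1 child(ren)
  node 4: 0 child(ren)
  node 12: 1 child(ren)
  node 18: 2 child(ren)
  node 17: 0 child(ren)
  node 20: 1 child(ren)
  node 35: 0 child(ren)
  node 49: 1 child(ren)
  node 47: 1 child(ren)
  node 46: 0 child(ren)
Matching nodes: [41, 10, 5, 12, 18, 20, 49, 47]
Count of internal (non-leaf) nodes: 8


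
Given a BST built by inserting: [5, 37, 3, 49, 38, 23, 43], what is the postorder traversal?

Tree insertion order: [5, 37, 3, 49, 38, 23, 43]
Tree (level-order array): [5, 3, 37, None, None, 23, 49, None, None, 38, None, None, 43]
Postorder traversal: [3, 23, 43, 38, 49, 37, 5]


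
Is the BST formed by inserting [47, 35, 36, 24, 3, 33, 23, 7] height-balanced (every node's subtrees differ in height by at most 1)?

Tree (level-order array): [47, 35, None, 24, 36, 3, 33, None, None, None, 23, None, None, 7]
Definition: a tree is height-balanced if, at every node, |h(left) - h(right)| <= 1 (empty subtree has height -1).
Bottom-up per-node check:
  node 7: h_left=-1, h_right=-1, diff=0 [OK], height=0
  node 23: h_left=0, h_right=-1, diff=1 [OK], height=1
  node 3: h_left=-1, h_right=1, diff=2 [FAIL (|-1-1|=2 > 1)], height=2
  node 33: h_left=-1, h_right=-1, diff=0 [OK], height=0
  node 24: h_left=2, h_right=0, diff=2 [FAIL (|2-0|=2 > 1)], height=3
  node 36: h_left=-1, h_right=-1, diff=0 [OK], height=0
  node 35: h_left=3, h_right=0, diff=3 [FAIL (|3-0|=3 > 1)], height=4
  node 47: h_left=4, h_right=-1, diff=5 [FAIL (|4--1|=5 > 1)], height=5
Node 3 violates the condition: |-1 - 1| = 2 > 1.
Result: Not balanced


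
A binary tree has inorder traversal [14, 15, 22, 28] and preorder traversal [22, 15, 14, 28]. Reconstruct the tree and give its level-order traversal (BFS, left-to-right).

Inorder:  [14, 15, 22, 28]
Preorder: [22, 15, 14, 28]
Algorithm: preorder visits root first, so consume preorder in order;
for each root, split the current inorder slice at that value into
left-subtree inorder and right-subtree inorder, then recurse.
Recursive splits:
  root=22; inorder splits into left=[14, 15], right=[28]
  root=15; inorder splits into left=[14], right=[]
  root=14; inorder splits into left=[], right=[]
  root=28; inorder splits into left=[], right=[]
Reconstructed level-order: [22, 15, 28, 14]


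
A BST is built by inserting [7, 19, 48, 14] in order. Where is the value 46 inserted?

Starting tree (level order): [7, None, 19, 14, 48]
Insertion path: 7 -> 19 -> 48
Result: insert 46 as left child of 48
Final tree (level order): [7, None, 19, 14, 48, None, None, 46]


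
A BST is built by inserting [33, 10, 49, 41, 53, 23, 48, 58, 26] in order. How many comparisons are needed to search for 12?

Search path for 12: 33 -> 10 -> 23
Found: False
Comparisons: 3


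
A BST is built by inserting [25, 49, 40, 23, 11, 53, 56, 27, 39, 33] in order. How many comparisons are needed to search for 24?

Search path for 24: 25 -> 23
Found: False
Comparisons: 2


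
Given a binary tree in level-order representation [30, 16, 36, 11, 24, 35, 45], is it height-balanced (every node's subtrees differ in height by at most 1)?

Tree (level-order array): [30, 16, 36, 11, 24, 35, 45]
Definition: a tree is height-balanced if, at every node, |h(left) - h(right)| <= 1 (empty subtree has height -1).
Bottom-up per-node check:
  node 11: h_left=-1, h_right=-1, diff=0 [OK], height=0
  node 24: h_left=-1, h_right=-1, diff=0 [OK], height=0
  node 16: h_left=0, h_right=0, diff=0 [OK], height=1
  node 35: h_left=-1, h_right=-1, diff=0 [OK], height=0
  node 45: h_left=-1, h_right=-1, diff=0 [OK], height=0
  node 36: h_left=0, h_right=0, diff=0 [OK], height=1
  node 30: h_left=1, h_right=1, diff=0 [OK], height=2
All nodes satisfy the balance condition.
Result: Balanced


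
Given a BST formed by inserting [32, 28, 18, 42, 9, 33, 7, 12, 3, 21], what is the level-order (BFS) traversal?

Tree insertion order: [32, 28, 18, 42, 9, 33, 7, 12, 3, 21]
Tree (level-order array): [32, 28, 42, 18, None, 33, None, 9, 21, None, None, 7, 12, None, None, 3]
BFS from the root, enqueuing left then right child of each popped node:
  queue [32] -> pop 32, enqueue [28, 42], visited so far: [32]
  queue [28, 42] -> pop 28, enqueue [18], visited so far: [32, 28]
  queue [42, 18] -> pop 42, enqueue [33], visited so far: [32, 28, 42]
  queue [18, 33] -> pop 18, enqueue [9, 21], visited so far: [32, 28, 42, 18]
  queue [33, 9, 21] -> pop 33, enqueue [none], visited so far: [32, 28, 42, 18, 33]
  queue [9, 21] -> pop 9, enqueue [7, 12], visited so far: [32, 28, 42, 18, 33, 9]
  queue [21, 7, 12] -> pop 21, enqueue [none], visited so far: [32, 28, 42, 18, 33, 9, 21]
  queue [7, 12] -> pop 7, enqueue [3], visited so far: [32, 28, 42, 18, 33, 9, 21, 7]
  queue [12, 3] -> pop 12, enqueue [none], visited so far: [32, 28, 42, 18, 33, 9, 21, 7, 12]
  queue [3] -> pop 3, enqueue [none], visited so far: [32, 28, 42, 18, 33, 9, 21, 7, 12, 3]
Result: [32, 28, 42, 18, 33, 9, 21, 7, 12, 3]


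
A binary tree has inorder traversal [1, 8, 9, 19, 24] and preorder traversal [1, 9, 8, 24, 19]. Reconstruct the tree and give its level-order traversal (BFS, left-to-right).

Inorder:  [1, 8, 9, 19, 24]
Preorder: [1, 9, 8, 24, 19]
Algorithm: preorder visits root first, so consume preorder in order;
for each root, split the current inorder slice at that value into
left-subtree inorder and right-subtree inorder, then recurse.
Recursive splits:
  root=1; inorder splits into left=[], right=[8, 9, 19, 24]
  root=9; inorder splits into left=[8], right=[19, 24]
  root=8; inorder splits into left=[], right=[]
  root=24; inorder splits into left=[19], right=[]
  root=19; inorder splits into left=[], right=[]
Reconstructed level-order: [1, 9, 8, 24, 19]


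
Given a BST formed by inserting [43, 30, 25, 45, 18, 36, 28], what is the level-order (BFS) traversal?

Tree insertion order: [43, 30, 25, 45, 18, 36, 28]
Tree (level-order array): [43, 30, 45, 25, 36, None, None, 18, 28]
BFS from the root, enqueuing left then right child of each popped node:
  queue [43] -> pop 43, enqueue [30, 45], visited so far: [43]
  queue [30, 45] -> pop 30, enqueue [25, 36], visited so far: [43, 30]
  queue [45, 25, 36] -> pop 45, enqueue [none], visited so far: [43, 30, 45]
  queue [25, 36] -> pop 25, enqueue [18, 28], visited so far: [43, 30, 45, 25]
  queue [36, 18, 28] -> pop 36, enqueue [none], visited so far: [43, 30, 45, 25, 36]
  queue [18, 28] -> pop 18, enqueue [none], visited so far: [43, 30, 45, 25, 36, 18]
  queue [28] -> pop 28, enqueue [none], visited so far: [43, 30, 45, 25, 36, 18, 28]
Result: [43, 30, 45, 25, 36, 18, 28]


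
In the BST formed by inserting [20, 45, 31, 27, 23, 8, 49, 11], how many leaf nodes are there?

Tree built from: [20, 45, 31, 27, 23, 8, 49, 11]
Tree (level-order array): [20, 8, 45, None, 11, 31, 49, None, None, 27, None, None, None, 23]
Rule: A leaf has 0 children.
Per-node child counts:
  node 20: 2 child(ren)
  node 8: 1 child(ren)
  node 11: 0 child(ren)
  node 45: 2 child(ren)
  node 31: 1 child(ren)
  node 27: 1 child(ren)
  node 23: 0 child(ren)
  node 49: 0 child(ren)
Matching nodes: [11, 23, 49]
Count of leaf nodes: 3


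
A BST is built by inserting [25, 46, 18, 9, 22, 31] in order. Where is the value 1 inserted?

Starting tree (level order): [25, 18, 46, 9, 22, 31]
Insertion path: 25 -> 18 -> 9
Result: insert 1 as left child of 9
Final tree (level order): [25, 18, 46, 9, 22, 31, None, 1]


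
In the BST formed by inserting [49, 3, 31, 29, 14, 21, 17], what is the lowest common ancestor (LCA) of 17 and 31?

Tree insertion order: [49, 3, 31, 29, 14, 21, 17]
Tree (level-order array): [49, 3, None, None, 31, 29, None, 14, None, None, 21, 17]
In a BST, the LCA of p=17, q=31 is the first node v on the
root-to-leaf path with p <= v <= q (go left if both < v, right if both > v).
Walk from root:
  at 49: both 17 and 31 < 49, go left
  at 3: both 17 and 31 > 3, go right
  at 31: 17 <= 31 <= 31, this is the LCA
LCA = 31


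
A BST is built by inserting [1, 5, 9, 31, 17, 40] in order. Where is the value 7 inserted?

Starting tree (level order): [1, None, 5, None, 9, None, 31, 17, 40]
Insertion path: 1 -> 5 -> 9
Result: insert 7 as left child of 9
Final tree (level order): [1, None, 5, None, 9, 7, 31, None, None, 17, 40]


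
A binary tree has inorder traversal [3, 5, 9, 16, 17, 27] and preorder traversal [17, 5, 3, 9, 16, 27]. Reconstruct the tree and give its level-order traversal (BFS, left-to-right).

Inorder:  [3, 5, 9, 16, 17, 27]
Preorder: [17, 5, 3, 9, 16, 27]
Algorithm: preorder visits root first, so consume preorder in order;
for each root, split the current inorder slice at that value into
left-subtree inorder and right-subtree inorder, then recurse.
Recursive splits:
  root=17; inorder splits into left=[3, 5, 9, 16], right=[27]
  root=5; inorder splits into left=[3], right=[9, 16]
  root=3; inorder splits into left=[], right=[]
  root=9; inorder splits into left=[], right=[16]
  root=16; inorder splits into left=[], right=[]
  root=27; inorder splits into left=[], right=[]
Reconstructed level-order: [17, 5, 27, 3, 9, 16]


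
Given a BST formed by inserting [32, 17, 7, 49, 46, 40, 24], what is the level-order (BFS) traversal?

Tree insertion order: [32, 17, 7, 49, 46, 40, 24]
Tree (level-order array): [32, 17, 49, 7, 24, 46, None, None, None, None, None, 40]
BFS from the root, enqueuing left then right child of each popped node:
  queue [32] -> pop 32, enqueue [17, 49], visited so far: [32]
  queue [17, 49] -> pop 17, enqueue [7, 24], visited so far: [32, 17]
  queue [49, 7, 24] -> pop 49, enqueue [46], visited so far: [32, 17, 49]
  queue [7, 24, 46] -> pop 7, enqueue [none], visited so far: [32, 17, 49, 7]
  queue [24, 46] -> pop 24, enqueue [none], visited so far: [32, 17, 49, 7, 24]
  queue [46] -> pop 46, enqueue [40], visited so far: [32, 17, 49, 7, 24, 46]
  queue [40] -> pop 40, enqueue [none], visited so far: [32, 17, 49, 7, 24, 46, 40]
Result: [32, 17, 49, 7, 24, 46, 40]


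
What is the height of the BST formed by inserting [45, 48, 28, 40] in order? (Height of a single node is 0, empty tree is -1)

Insertion order: [45, 48, 28, 40]
Tree (level-order array): [45, 28, 48, None, 40]
Compute height bottom-up (empty subtree = -1):
  height(40) = 1 + max(-1, -1) = 0
  height(28) = 1 + max(-1, 0) = 1
  height(48) = 1 + max(-1, -1) = 0
  height(45) = 1 + max(1, 0) = 2
Height = 2


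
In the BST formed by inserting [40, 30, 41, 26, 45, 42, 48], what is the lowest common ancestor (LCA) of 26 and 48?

Tree insertion order: [40, 30, 41, 26, 45, 42, 48]
Tree (level-order array): [40, 30, 41, 26, None, None, 45, None, None, 42, 48]
In a BST, the LCA of p=26, q=48 is the first node v on the
root-to-leaf path with p <= v <= q (go left if both < v, right if both > v).
Walk from root:
  at 40: 26 <= 40 <= 48, this is the LCA
LCA = 40


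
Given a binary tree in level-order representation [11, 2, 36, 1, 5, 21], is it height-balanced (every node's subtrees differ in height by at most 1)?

Tree (level-order array): [11, 2, 36, 1, 5, 21]
Definition: a tree is height-balanced if, at every node, |h(left) - h(right)| <= 1 (empty subtree has height -1).
Bottom-up per-node check:
  node 1: h_left=-1, h_right=-1, diff=0 [OK], height=0
  node 5: h_left=-1, h_right=-1, diff=0 [OK], height=0
  node 2: h_left=0, h_right=0, diff=0 [OK], height=1
  node 21: h_left=-1, h_right=-1, diff=0 [OK], height=0
  node 36: h_left=0, h_right=-1, diff=1 [OK], height=1
  node 11: h_left=1, h_right=1, diff=0 [OK], height=2
All nodes satisfy the balance condition.
Result: Balanced


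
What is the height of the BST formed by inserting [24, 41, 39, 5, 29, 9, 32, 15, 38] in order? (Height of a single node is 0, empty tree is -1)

Insertion order: [24, 41, 39, 5, 29, 9, 32, 15, 38]
Tree (level-order array): [24, 5, 41, None, 9, 39, None, None, 15, 29, None, None, None, None, 32, None, 38]
Compute height bottom-up (empty subtree = -1):
  height(15) = 1 + max(-1, -1) = 0
  height(9) = 1 + max(-1, 0) = 1
  height(5) = 1 + max(-1, 1) = 2
  height(38) = 1 + max(-1, -1) = 0
  height(32) = 1 + max(-1, 0) = 1
  height(29) = 1 + max(-1, 1) = 2
  height(39) = 1 + max(2, -1) = 3
  height(41) = 1 + max(3, -1) = 4
  height(24) = 1 + max(2, 4) = 5
Height = 5


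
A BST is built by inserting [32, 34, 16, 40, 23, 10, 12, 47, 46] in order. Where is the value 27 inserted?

Starting tree (level order): [32, 16, 34, 10, 23, None, 40, None, 12, None, None, None, 47, None, None, 46]
Insertion path: 32 -> 16 -> 23
Result: insert 27 as right child of 23
Final tree (level order): [32, 16, 34, 10, 23, None, 40, None, 12, None, 27, None, 47, None, None, None, None, 46]


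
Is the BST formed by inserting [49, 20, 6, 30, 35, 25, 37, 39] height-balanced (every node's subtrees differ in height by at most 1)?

Tree (level-order array): [49, 20, None, 6, 30, None, None, 25, 35, None, None, None, 37, None, 39]
Definition: a tree is height-balanced if, at every node, |h(left) - h(right)| <= 1 (empty subtree has height -1).
Bottom-up per-node check:
  node 6: h_left=-1, h_right=-1, diff=0 [OK], height=0
  node 25: h_left=-1, h_right=-1, diff=0 [OK], height=0
  node 39: h_left=-1, h_right=-1, diff=0 [OK], height=0
  node 37: h_left=-1, h_right=0, diff=1 [OK], height=1
  node 35: h_left=-1, h_right=1, diff=2 [FAIL (|-1-1|=2 > 1)], height=2
  node 30: h_left=0, h_right=2, diff=2 [FAIL (|0-2|=2 > 1)], height=3
  node 20: h_left=0, h_right=3, diff=3 [FAIL (|0-3|=3 > 1)], height=4
  node 49: h_left=4, h_right=-1, diff=5 [FAIL (|4--1|=5 > 1)], height=5
Node 35 violates the condition: |-1 - 1| = 2 > 1.
Result: Not balanced


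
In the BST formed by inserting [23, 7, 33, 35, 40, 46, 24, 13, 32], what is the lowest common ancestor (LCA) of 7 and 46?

Tree insertion order: [23, 7, 33, 35, 40, 46, 24, 13, 32]
Tree (level-order array): [23, 7, 33, None, 13, 24, 35, None, None, None, 32, None, 40, None, None, None, 46]
In a BST, the LCA of p=7, q=46 is the first node v on the
root-to-leaf path with p <= v <= q (go left if both < v, right if both > v).
Walk from root:
  at 23: 7 <= 23 <= 46, this is the LCA
LCA = 23


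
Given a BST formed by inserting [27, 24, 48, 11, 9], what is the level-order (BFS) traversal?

Tree insertion order: [27, 24, 48, 11, 9]
Tree (level-order array): [27, 24, 48, 11, None, None, None, 9]
BFS from the root, enqueuing left then right child of each popped node:
  queue [27] -> pop 27, enqueue [24, 48], visited so far: [27]
  queue [24, 48] -> pop 24, enqueue [11], visited so far: [27, 24]
  queue [48, 11] -> pop 48, enqueue [none], visited so far: [27, 24, 48]
  queue [11] -> pop 11, enqueue [9], visited so far: [27, 24, 48, 11]
  queue [9] -> pop 9, enqueue [none], visited so far: [27, 24, 48, 11, 9]
Result: [27, 24, 48, 11, 9]


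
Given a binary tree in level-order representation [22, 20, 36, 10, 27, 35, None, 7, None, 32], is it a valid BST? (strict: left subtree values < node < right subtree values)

Level-order array: [22, 20, 36, 10, 27, 35, None, 7, None, 32]
Validate using subtree bounds (lo, hi): at each node, require lo < value < hi,
then recurse left with hi=value and right with lo=value.
Preorder trace (stopping at first violation):
  at node 22 with bounds (-inf, +inf): OK
  at node 20 with bounds (-inf, 22): OK
  at node 10 with bounds (-inf, 20): OK
  at node 7 with bounds (-inf, 10): OK
  at node 27 with bounds (20, 22): VIOLATION
Node 27 violates its bound: not (20 < 27 < 22).
Result: Not a valid BST


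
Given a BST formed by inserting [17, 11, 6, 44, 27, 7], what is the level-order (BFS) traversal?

Tree insertion order: [17, 11, 6, 44, 27, 7]
Tree (level-order array): [17, 11, 44, 6, None, 27, None, None, 7]
BFS from the root, enqueuing left then right child of each popped node:
  queue [17] -> pop 17, enqueue [11, 44], visited so far: [17]
  queue [11, 44] -> pop 11, enqueue [6], visited so far: [17, 11]
  queue [44, 6] -> pop 44, enqueue [27], visited so far: [17, 11, 44]
  queue [6, 27] -> pop 6, enqueue [7], visited so far: [17, 11, 44, 6]
  queue [27, 7] -> pop 27, enqueue [none], visited so far: [17, 11, 44, 6, 27]
  queue [7] -> pop 7, enqueue [none], visited so far: [17, 11, 44, 6, 27, 7]
Result: [17, 11, 44, 6, 27, 7]


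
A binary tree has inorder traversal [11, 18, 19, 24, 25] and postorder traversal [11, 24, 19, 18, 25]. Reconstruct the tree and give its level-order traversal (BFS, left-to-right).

Inorder:   [11, 18, 19, 24, 25]
Postorder: [11, 24, 19, 18, 25]
Algorithm: postorder visits root last, so walk postorder right-to-left;
each value is the root of the current inorder slice — split it at that
value, recurse on the right subtree first, then the left.
Recursive splits:
  root=25; inorder splits into left=[11, 18, 19, 24], right=[]
  root=18; inorder splits into left=[11], right=[19, 24]
  root=19; inorder splits into left=[], right=[24]
  root=24; inorder splits into left=[], right=[]
  root=11; inorder splits into left=[], right=[]
Reconstructed level-order: [25, 18, 11, 19, 24]


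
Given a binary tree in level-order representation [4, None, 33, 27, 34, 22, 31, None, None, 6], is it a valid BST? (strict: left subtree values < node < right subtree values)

Level-order array: [4, None, 33, 27, 34, 22, 31, None, None, 6]
Validate using subtree bounds (lo, hi): at each node, require lo < value < hi,
then recurse left with hi=value and right with lo=value.
Preorder trace (stopping at first violation):
  at node 4 with bounds (-inf, +inf): OK
  at node 33 with bounds (4, +inf): OK
  at node 27 with bounds (4, 33): OK
  at node 22 with bounds (4, 27): OK
  at node 6 with bounds (4, 22): OK
  at node 31 with bounds (27, 33): OK
  at node 34 with bounds (33, +inf): OK
No violation found at any node.
Result: Valid BST


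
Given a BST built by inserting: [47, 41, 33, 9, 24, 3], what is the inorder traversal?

Tree insertion order: [47, 41, 33, 9, 24, 3]
Tree (level-order array): [47, 41, None, 33, None, 9, None, 3, 24]
Inorder traversal: [3, 9, 24, 33, 41, 47]


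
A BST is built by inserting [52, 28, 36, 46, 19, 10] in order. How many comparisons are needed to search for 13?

Search path for 13: 52 -> 28 -> 19 -> 10
Found: False
Comparisons: 4


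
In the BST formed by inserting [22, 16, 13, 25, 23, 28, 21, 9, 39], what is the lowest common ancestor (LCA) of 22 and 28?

Tree insertion order: [22, 16, 13, 25, 23, 28, 21, 9, 39]
Tree (level-order array): [22, 16, 25, 13, 21, 23, 28, 9, None, None, None, None, None, None, 39]
In a BST, the LCA of p=22, q=28 is the first node v on the
root-to-leaf path with p <= v <= q (go left if both < v, right if both > v).
Walk from root:
  at 22: 22 <= 22 <= 28, this is the LCA
LCA = 22


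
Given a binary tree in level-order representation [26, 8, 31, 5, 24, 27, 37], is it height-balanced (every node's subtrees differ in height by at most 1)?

Tree (level-order array): [26, 8, 31, 5, 24, 27, 37]
Definition: a tree is height-balanced if, at every node, |h(left) - h(right)| <= 1 (empty subtree has height -1).
Bottom-up per-node check:
  node 5: h_left=-1, h_right=-1, diff=0 [OK], height=0
  node 24: h_left=-1, h_right=-1, diff=0 [OK], height=0
  node 8: h_left=0, h_right=0, diff=0 [OK], height=1
  node 27: h_left=-1, h_right=-1, diff=0 [OK], height=0
  node 37: h_left=-1, h_right=-1, diff=0 [OK], height=0
  node 31: h_left=0, h_right=0, diff=0 [OK], height=1
  node 26: h_left=1, h_right=1, diff=0 [OK], height=2
All nodes satisfy the balance condition.
Result: Balanced


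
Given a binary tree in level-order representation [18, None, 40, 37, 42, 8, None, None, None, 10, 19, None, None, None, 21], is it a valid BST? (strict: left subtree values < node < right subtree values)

Level-order array: [18, None, 40, 37, 42, 8, None, None, None, 10, 19, None, None, None, 21]
Validate using subtree bounds (lo, hi): at each node, require lo < value < hi,
then recurse left with hi=value and right with lo=value.
Preorder trace (stopping at first violation):
  at node 18 with bounds (-inf, +inf): OK
  at node 40 with bounds (18, +inf): OK
  at node 37 with bounds (18, 40): OK
  at node 8 with bounds (18, 37): VIOLATION
Node 8 violates its bound: not (18 < 8 < 37).
Result: Not a valid BST


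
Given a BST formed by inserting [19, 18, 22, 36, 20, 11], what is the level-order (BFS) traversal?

Tree insertion order: [19, 18, 22, 36, 20, 11]
Tree (level-order array): [19, 18, 22, 11, None, 20, 36]
BFS from the root, enqueuing left then right child of each popped node:
  queue [19] -> pop 19, enqueue [18, 22], visited so far: [19]
  queue [18, 22] -> pop 18, enqueue [11], visited so far: [19, 18]
  queue [22, 11] -> pop 22, enqueue [20, 36], visited so far: [19, 18, 22]
  queue [11, 20, 36] -> pop 11, enqueue [none], visited so far: [19, 18, 22, 11]
  queue [20, 36] -> pop 20, enqueue [none], visited so far: [19, 18, 22, 11, 20]
  queue [36] -> pop 36, enqueue [none], visited so far: [19, 18, 22, 11, 20, 36]
Result: [19, 18, 22, 11, 20, 36]


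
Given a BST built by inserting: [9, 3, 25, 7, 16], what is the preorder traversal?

Tree insertion order: [9, 3, 25, 7, 16]
Tree (level-order array): [9, 3, 25, None, 7, 16]
Preorder traversal: [9, 3, 7, 25, 16]


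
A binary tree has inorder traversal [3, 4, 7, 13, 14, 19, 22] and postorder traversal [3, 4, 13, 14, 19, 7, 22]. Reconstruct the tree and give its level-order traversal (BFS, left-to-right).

Inorder:   [3, 4, 7, 13, 14, 19, 22]
Postorder: [3, 4, 13, 14, 19, 7, 22]
Algorithm: postorder visits root last, so walk postorder right-to-left;
each value is the root of the current inorder slice — split it at that
value, recurse on the right subtree first, then the left.
Recursive splits:
  root=22; inorder splits into left=[3, 4, 7, 13, 14, 19], right=[]
  root=7; inorder splits into left=[3, 4], right=[13, 14, 19]
  root=19; inorder splits into left=[13, 14], right=[]
  root=14; inorder splits into left=[13], right=[]
  root=13; inorder splits into left=[], right=[]
  root=4; inorder splits into left=[3], right=[]
  root=3; inorder splits into left=[], right=[]
Reconstructed level-order: [22, 7, 4, 19, 3, 14, 13]


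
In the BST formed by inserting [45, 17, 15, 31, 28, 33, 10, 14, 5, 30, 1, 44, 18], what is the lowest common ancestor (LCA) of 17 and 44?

Tree insertion order: [45, 17, 15, 31, 28, 33, 10, 14, 5, 30, 1, 44, 18]
Tree (level-order array): [45, 17, None, 15, 31, 10, None, 28, 33, 5, 14, 18, 30, None, 44, 1]
In a BST, the LCA of p=17, q=44 is the first node v on the
root-to-leaf path with p <= v <= q (go left if both < v, right if both > v).
Walk from root:
  at 45: both 17 and 44 < 45, go left
  at 17: 17 <= 17 <= 44, this is the LCA
LCA = 17


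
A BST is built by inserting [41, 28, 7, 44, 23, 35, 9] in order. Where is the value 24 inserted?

Starting tree (level order): [41, 28, 44, 7, 35, None, None, None, 23, None, None, 9]
Insertion path: 41 -> 28 -> 7 -> 23
Result: insert 24 as right child of 23
Final tree (level order): [41, 28, 44, 7, 35, None, None, None, 23, None, None, 9, 24]


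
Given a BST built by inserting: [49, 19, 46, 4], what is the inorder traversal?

Tree insertion order: [49, 19, 46, 4]
Tree (level-order array): [49, 19, None, 4, 46]
Inorder traversal: [4, 19, 46, 49]


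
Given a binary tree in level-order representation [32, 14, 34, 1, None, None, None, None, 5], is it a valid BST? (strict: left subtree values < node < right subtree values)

Level-order array: [32, 14, 34, 1, None, None, None, None, 5]
Validate using subtree bounds (lo, hi): at each node, require lo < value < hi,
then recurse left with hi=value and right with lo=value.
Preorder trace (stopping at first violation):
  at node 32 with bounds (-inf, +inf): OK
  at node 14 with bounds (-inf, 32): OK
  at node 1 with bounds (-inf, 14): OK
  at node 5 with bounds (1, 14): OK
  at node 34 with bounds (32, +inf): OK
No violation found at any node.
Result: Valid BST
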